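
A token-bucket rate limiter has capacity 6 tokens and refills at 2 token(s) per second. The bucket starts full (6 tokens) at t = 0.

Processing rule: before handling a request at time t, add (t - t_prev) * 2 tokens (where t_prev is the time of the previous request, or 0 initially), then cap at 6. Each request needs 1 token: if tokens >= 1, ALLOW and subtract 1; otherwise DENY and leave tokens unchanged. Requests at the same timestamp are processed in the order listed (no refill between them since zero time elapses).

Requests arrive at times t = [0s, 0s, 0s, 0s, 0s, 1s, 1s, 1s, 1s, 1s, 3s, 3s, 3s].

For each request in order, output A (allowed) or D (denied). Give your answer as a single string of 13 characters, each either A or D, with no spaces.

Simulating step by step:
  req#1 t=0s: ALLOW
  req#2 t=0s: ALLOW
  req#3 t=0s: ALLOW
  req#4 t=0s: ALLOW
  req#5 t=0s: ALLOW
  req#6 t=1s: ALLOW
  req#7 t=1s: ALLOW
  req#8 t=1s: ALLOW
  req#9 t=1s: DENY
  req#10 t=1s: DENY
  req#11 t=3s: ALLOW
  req#12 t=3s: ALLOW
  req#13 t=3s: ALLOW

Answer: AAAAAAAADDAAA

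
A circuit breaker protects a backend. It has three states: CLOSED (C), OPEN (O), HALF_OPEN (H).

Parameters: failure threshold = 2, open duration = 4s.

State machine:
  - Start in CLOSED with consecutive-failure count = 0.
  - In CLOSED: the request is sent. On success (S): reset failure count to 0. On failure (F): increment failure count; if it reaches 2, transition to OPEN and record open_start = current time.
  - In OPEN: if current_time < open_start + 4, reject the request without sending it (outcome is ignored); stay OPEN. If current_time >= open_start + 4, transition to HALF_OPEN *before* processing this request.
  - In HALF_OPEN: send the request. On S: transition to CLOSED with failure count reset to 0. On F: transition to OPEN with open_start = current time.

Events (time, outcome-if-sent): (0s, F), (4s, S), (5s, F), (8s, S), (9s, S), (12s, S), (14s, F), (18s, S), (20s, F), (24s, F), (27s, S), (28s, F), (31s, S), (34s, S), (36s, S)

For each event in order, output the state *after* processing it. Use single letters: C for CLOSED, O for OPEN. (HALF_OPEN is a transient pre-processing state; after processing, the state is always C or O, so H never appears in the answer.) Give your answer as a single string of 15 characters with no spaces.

Answer: CCCCCCCCCOOOOCC

Derivation:
State after each event:
  event#1 t=0s outcome=F: state=CLOSED
  event#2 t=4s outcome=S: state=CLOSED
  event#3 t=5s outcome=F: state=CLOSED
  event#4 t=8s outcome=S: state=CLOSED
  event#5 t=9s outcome=S: state=CLOSED
  event#6 t=12s outcome=S: state=CLOSED
  event#7 t=14s outcome=F: state=CLOSED
  event#8 t=18s outcome=S: state=CLOSED
  event#9 t=20s outcome=F: state=CLOSED
  event#10 t=24s outcome=F: state=OPEN
  event#11 t=27s outcome=S: state=OPEN
  event#12 t=28s outcome=F: state=OPEN
  event#13 t=31s outcome=S: state=OPEN
  event#14 t=34s outcome=S: state=CLOSED
  event#15 t=36s outcome=S: state=CLOSED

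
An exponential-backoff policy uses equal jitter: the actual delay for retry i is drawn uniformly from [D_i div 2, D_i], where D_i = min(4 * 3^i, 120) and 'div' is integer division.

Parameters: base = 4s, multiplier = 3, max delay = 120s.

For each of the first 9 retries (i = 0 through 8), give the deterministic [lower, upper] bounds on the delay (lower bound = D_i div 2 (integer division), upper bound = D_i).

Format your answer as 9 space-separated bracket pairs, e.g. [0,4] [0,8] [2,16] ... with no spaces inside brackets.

Computing bounds per retry:
  i=0: D_i=min(4*3^0,120)=4, bounds=[2,4]
  i=1: D_i=min(4*3^1,120)=12, bounds=[6,12]
  i=2: D_i=min(4*3^2,120)=36, bounds=[18,36]
  i=3: D_i=min(4*3^3,120)=108, bounds=[54,108]
  i=4: D_i=min(4*3^4,120)=120, bounds=[60,120]
  i=5: D_i=min(4*3^5,120)=120, bounds=[60,120]
  i=6: D_i=min(4*3^6,120)=120, bounds=[60,120]
  i=7: D_i=min(4*3^7,120)=120, bounds=[60,120]
  i=8: D_i=min(4*3^8,120)=120, bounds=[60,120]

Answer: [2,4] [6,12] [18,36] [54,108] [60,120] [60,120] [60,120] [60,120] [60,120]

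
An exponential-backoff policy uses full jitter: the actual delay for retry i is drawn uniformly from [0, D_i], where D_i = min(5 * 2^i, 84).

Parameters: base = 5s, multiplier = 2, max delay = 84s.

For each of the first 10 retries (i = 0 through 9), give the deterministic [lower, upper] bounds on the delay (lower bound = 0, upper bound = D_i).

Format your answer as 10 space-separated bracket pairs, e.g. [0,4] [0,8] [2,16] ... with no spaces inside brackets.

Answer: [0,5] [0,10] [0,20] [0,40] [0,80] [0,84] [0,84] [0,84] [0,84] [0,84]

Derivation:
Computing bounds per retry:
  i=0: D_i=min(5*2^0,84)=5, bounds=[0,5]
  i=1: D_i=min(5*2^1,84)=10, bounds=[0,10]
  i=2: D_i=min(5*2^2,84)=20, bounds=[0,20]
  i=3: D_i=min(5*2^3,84)=40, bounds=[0,40]
  i=4: D_i=min(5*2^4,84)=80, bounds=[0,80]
  i=5: D_i=min(5*2^5,84)=84, bounds=[0,84]
  i=6: D_i=min(5*2^6,84)=84, bounds=[0,84]
  i=7: D_i=min(5*2^7,84)=84, bounds=[0,84]
  i=8: D_i=min(5*2^8,84)=84, bounds=[0,84]
  i=9: D_i=min(5*2^9,84)=84, bounds=[0,84]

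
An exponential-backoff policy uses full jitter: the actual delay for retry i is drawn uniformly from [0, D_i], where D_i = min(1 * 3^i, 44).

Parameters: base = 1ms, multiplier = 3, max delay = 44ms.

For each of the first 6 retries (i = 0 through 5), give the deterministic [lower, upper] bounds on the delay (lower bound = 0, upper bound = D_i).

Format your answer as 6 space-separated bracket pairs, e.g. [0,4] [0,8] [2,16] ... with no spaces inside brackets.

Answer: [0,1] [0,3] [0,9] [0,27] [0,44] [0,44]

Derivation:
Computing bounds per retry:
  i=0: D_i=min(1*3^0,44)=1, bounds=[0,1]
  i=1: D_i=min(1*3^1,44)=3, bounds=[0,3]
  i=2: D_i=min(1*3^2,44)=9, bounds=[0,9]
  i=3: D_i=min(1*3^3,44)=27, bounds=[0,27]
  i=4: D_i=min(1*3^4,44)=44, bounds=[0,44]
  i=5: D_i=min(1*3^5,44)=44, bounds=[0,44]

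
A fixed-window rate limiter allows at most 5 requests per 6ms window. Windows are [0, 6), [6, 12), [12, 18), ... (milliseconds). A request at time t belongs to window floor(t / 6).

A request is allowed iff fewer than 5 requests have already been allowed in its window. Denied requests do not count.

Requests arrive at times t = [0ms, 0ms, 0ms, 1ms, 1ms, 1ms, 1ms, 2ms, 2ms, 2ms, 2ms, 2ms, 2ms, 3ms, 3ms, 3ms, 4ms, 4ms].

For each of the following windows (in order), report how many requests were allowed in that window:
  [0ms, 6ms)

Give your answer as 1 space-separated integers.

Answer: 5

Derivation:
Processing requests:
  req#1 t=0ms (window 0): ALLOW
  req#2 t=0ms (window 0): ALLOW
  req#3 t=0ms (window 0): ALLOW
  req#4 t=1ms (window 0): ALLOW
  req#5 t=1ms (window 0): ALLOW
  req#6 t=1ms (window 0): DENY
  req#7 t=1ms (window 0): DENY
  req#8 t=2ms (window 0): DENY
  req#9 t=2ms (window 0): DENY
  req#10 t=2ms (window 0): DENY
  req#11 t=2ms (window 0): DENY
  req#12 t=2ms (window 0): DENY
  req#13 t=2ms (window 0): DENY
  req#14 t=3ms (window 0): DENY
  req#15 t=3ms (window 0): DENY
  req#16 t=3ms (window 0): DENY
  req#17 t=4ms (window 0): DENY
  req#18 t=4ms (window 0): DENY

Allowed counts by window: 5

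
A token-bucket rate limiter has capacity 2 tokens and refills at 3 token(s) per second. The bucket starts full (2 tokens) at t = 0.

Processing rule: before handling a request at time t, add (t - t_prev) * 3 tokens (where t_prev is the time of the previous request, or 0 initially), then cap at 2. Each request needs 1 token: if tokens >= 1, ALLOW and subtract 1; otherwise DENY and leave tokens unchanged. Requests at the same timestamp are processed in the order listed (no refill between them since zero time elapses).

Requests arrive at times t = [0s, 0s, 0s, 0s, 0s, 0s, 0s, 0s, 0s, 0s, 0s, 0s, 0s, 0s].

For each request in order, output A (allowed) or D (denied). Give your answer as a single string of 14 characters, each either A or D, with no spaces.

Simulating step by step:
  req#1 t=0s: ALLOW
  req#2 t=0s: ALLOW
  req#3 t=0s: DENY
  req#4 t=0s: DENY
  req#5 t=0s: DENY
  req#6 t=0s: DENY
  req#7 t=0s: DENY
  req#8 t=0s: DENY
  req#9 t=0s: DENY
  req#10 t=0s: DENY
  req#11 t=0s: DENY
  req#12 t=0s: DENY
  req#13 t=0s: DENY
  req#14 t=0s: DENY

Answer: AADDDDDDDDDDDD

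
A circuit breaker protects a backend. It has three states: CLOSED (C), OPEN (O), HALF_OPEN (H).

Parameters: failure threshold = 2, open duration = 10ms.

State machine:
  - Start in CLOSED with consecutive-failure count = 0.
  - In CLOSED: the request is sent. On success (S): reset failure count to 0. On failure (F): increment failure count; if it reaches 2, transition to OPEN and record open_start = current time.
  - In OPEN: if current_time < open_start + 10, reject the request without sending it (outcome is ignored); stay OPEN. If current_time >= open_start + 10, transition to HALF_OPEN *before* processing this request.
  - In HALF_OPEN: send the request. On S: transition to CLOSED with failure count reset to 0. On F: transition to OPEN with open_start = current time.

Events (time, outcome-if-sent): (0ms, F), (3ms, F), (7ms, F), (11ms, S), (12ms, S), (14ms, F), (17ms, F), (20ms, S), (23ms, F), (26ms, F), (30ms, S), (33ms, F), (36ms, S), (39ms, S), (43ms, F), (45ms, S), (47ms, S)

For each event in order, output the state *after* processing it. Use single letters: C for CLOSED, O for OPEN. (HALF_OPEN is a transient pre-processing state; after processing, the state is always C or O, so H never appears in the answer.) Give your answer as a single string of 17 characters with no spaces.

State after each event:
  event#1 t=0ms outcome=F: state=CLOSED
  event#2 t=3ms outcome=F: state=OPEN
  event#3 t=7ms outcome=F: state=OPEN
  event#4 t=11ms outcome=S: state=OPEN
  event#5 t=12ms outcome=S: state=OPEN
  event#6 t=14ms outcome=F: state=OPEN
  event#7 t=17ms outcome=F: state=OPEN
  event#8 t=20ms outcome=S: state=OPEN
  event#9 t=23ms outcome=F: state=OPEN
  event#10 t=26ms outcome=F: state=OPEN
  event#11 t=30ms outcome=S: state=OPEN
  event#12 t=33ms outcome=F: state=OPEN
  event#13 t=36ms outcome=S: state=CLOSED
  event#14 t=39ms outcome=S: state=CLOSED
  event#15 t=43ms outcome=F: state=CLOSED
  event#16 t=45ms outcome=S: state=CLOSED
  event#17 t=47ms outcome=S: state=CLOSED

Answer: COOOOOOOOOOOCCCCC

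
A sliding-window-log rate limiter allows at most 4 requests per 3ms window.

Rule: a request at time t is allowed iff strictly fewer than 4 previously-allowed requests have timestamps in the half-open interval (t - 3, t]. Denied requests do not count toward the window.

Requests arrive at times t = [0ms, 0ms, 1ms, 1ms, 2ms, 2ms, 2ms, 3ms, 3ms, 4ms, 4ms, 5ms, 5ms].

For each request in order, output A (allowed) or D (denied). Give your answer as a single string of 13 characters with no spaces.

Tracking allowed requests in the window:
  req#1 t=0ms: ALLOW
  req#2 t=0ms: ALLOW
  req#3 t=1ms: ALLOW
  req#4 t=1ms: ALLOW
  req#5 t=2ms: DENY
  req#6 t=2ms: DENY
  req#7 t=2ms: DENY
  req#8 t=3ms: ALLOW
  req#9 t=3ms: ALLOW
  req#10 t=4ms: ALLOW
  req#11 t=4ms: ALLOW
  req#12 t=5ms: DENY
  req#13 t=5ms: DENY

Answer: AAAADDDAAAADD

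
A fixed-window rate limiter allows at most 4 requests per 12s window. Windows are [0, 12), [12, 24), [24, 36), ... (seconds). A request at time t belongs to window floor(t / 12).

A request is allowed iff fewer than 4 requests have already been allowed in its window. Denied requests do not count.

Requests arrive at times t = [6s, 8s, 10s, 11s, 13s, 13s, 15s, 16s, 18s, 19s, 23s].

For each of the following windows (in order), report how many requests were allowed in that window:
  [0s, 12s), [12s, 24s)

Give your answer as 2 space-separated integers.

Processing requests:
  req#1 t=6s (window 0): ALLOW
  req#2 t=8s (window 0): ALLOW
  req#3 t=10s (window 0): ALLOW
  req#4 t=11s (window 0): ALLOW
  req#5 t=13s (window 1): ALLOW
  req#6 t=13s (window 1): ALLOW
  req#7 t=15s (window 1): ALLOW
  req#8 t=16s (window 1): ALLOW
  req#9 t=18s (window 1): DENY
  req#10 t=19s (window 1): DENY
  req#11 t=23s (window 1): DENY

Allowed counts by window: 4 4

Answer: 4 4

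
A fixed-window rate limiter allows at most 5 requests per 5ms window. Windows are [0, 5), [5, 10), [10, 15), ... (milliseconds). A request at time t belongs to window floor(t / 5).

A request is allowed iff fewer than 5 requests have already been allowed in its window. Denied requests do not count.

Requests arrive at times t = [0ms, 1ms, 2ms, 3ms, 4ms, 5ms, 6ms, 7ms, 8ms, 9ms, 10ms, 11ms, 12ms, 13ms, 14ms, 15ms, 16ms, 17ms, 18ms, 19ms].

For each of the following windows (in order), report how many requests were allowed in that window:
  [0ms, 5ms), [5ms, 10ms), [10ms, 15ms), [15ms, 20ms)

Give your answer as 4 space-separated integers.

Answer: 5 5 5 5

Derivation:
Processing requests:
  req#1 t=0ms (window 0): ALLOW
  req#2 t=1ms (window 0): ALLOW
  req#3 t=2ms (window 0): ALLOW
  req#4 t=3ms (window 0): ALLOW
  req#5 t=4ms (window 0): ALLOW
  req#6 t=5ms (window 1): ALLOW
  req#7 t=6ms (window 1): ALLOW
  req#8 t=7ms (window 1): ALLOW
  req#9 t=8ms (window 1): ALLOW
  req#10 t=9ms (window 1): ALLOW
  req#11 t=10ms (window 2): ALLOW
  req#12 t=11ms (window 2): ALLOW
  req#13 t=12ms (window 2): ALLOW
  req#14 t=13ms (window 2): ALLOW
  req#15 t=14ms (window 2): ALLOW
  req#16 t=15ms (window 3): ALLOW
  req#17 t=16ms (window 3): ALLOW
  req#18 t=17ms (window 3): ALLOW
  req#19 t=18ms (window 3): ALLOW
  req#20 t=19ms (window 3): ALLOW

Allowed counts by window: 5 5 5 5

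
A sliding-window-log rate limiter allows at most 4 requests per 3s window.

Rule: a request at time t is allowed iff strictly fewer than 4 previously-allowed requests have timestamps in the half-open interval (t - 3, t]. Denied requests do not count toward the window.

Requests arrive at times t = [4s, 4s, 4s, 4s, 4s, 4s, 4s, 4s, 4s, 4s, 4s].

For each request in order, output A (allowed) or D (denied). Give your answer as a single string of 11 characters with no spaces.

Answer: AAAADDDDDDD

Derivation:
Tracking allowed requests in the window:
  req#1 t=4s: ALLOW
  req#2 t=4s: ALLOW
  req#3 t=4s: ALLOW
  req#4 t=4s: ALLOW
  req#5 t=4s: DENY
  req#6 t=4s: DENY
  req#7 t=4s: DENY
  req#8 t=4s: DENY
  req#9 t=4s: DENY
  req#10 t=4s: DENY
  req#11 t=4s: DENY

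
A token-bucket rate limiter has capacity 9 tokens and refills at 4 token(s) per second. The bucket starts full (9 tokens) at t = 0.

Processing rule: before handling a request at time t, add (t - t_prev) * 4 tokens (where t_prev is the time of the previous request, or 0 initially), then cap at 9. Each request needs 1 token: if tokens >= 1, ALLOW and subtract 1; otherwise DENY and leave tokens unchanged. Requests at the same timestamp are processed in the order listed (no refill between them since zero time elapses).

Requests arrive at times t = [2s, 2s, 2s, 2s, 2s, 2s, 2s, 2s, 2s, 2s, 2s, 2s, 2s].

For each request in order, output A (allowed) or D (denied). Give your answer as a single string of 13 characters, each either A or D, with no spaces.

Answer: AAAAAAAAADDDD

Derivation:
Simulating step by step:
  req#1 t=2s: ALLOW
  req#2 t=2s: ALLOW
  req#3 t=2s: ALLOW
  req#4 t=2s: ALLOW
  req#5 t=2s: ALLOW
  req#6 t=2s: ALLOW
  req#7 t=2s: ALLOW
  req#8 t=2s: ALLOW
  req#9 t=2s: ALLOW
  req#10 t=2s: DENY
  req#11 t=2s: DENY
  req#12 t=2s: DENY
  req#13 t=2s: DENY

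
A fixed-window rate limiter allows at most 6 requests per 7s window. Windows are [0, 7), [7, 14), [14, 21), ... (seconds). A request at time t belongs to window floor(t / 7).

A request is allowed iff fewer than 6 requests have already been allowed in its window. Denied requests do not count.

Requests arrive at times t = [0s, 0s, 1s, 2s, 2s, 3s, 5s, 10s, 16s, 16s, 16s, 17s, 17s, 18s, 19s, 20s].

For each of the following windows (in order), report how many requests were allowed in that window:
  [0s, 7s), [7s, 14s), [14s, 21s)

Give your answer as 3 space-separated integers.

Processing requests:
  req#1 t=0s (window 0): ALLOW
  req#2 t=0s (window 0): ALLOW
  req#3 t=1s (window 0): ALLOW
  req#4 t=2s (window 0): ALLOW
  req#5 t=2s (window 0): ALLOW
  req#6 t=3s (window 0): ALLOW
  req#7 t=5s (window 0): DENY
  req#8 t=10s (window 1): ALLOW
  req#9 t=16s (window 2): ALLOW
  req#10 t=16s (window 2): ALLOW
  req#11 t=16s (window 2): ALLOW
  req#12 t=17s (window 2): ALLOW
  req#13 t=17s (window 2): ALLOW
  req#14 t=18s (window 2): ALLOW
  req#15 t=19s (window 2): DENY
  req#16 t=20s (window 2): DENY

Allowed counts by window: 6 1 6

Answer: 6 1 6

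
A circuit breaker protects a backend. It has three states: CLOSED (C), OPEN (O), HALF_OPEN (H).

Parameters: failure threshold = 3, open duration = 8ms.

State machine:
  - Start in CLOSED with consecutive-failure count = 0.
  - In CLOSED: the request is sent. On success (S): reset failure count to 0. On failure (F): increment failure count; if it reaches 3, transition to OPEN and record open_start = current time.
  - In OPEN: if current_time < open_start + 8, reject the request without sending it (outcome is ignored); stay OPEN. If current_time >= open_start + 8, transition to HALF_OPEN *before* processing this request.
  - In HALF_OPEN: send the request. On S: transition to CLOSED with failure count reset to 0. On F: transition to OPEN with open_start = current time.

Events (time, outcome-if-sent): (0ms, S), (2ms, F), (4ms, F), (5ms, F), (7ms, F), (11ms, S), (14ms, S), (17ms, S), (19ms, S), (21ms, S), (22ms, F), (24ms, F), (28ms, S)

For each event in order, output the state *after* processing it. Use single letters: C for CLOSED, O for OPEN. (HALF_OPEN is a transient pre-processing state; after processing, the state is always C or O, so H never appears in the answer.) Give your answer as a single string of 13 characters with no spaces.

State after each event:
  event#1 t=0ms outcome=S: state=CLOSED
  event#2 t=2ms outcome=F: state=CLOSED
  event#3 t=4ms outcome=F: state=CLOSED
  event#4 t=5ms outcome=F: state=OPEN
  event#5 t=7ms outcome=F: state=OPEN
  event#6 t=11ms outcome=S: state=OPEN
  event#7 t=14ms outcome=S: state=CLOSED
  event#8 t=17ms outcome=S: state=CLOSED
  event#9 t=19ms outcome=S: state=CLOSED
  event#10 t=21ms outcome=S: state=CLOSED
  event#11 t=22ms outcome=F: state=CLOSED
  event#12 t=24ms outcome=F: state=CLOSED
  event#13 t=28ms outcome=S: state=CLOSED

Answer: CCCOOOCCCCCCC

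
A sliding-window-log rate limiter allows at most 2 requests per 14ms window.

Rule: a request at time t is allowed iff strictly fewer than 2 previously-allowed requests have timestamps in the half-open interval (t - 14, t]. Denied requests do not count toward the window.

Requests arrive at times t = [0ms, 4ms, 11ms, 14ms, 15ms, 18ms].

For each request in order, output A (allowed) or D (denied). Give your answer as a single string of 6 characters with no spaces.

Answer: AADADA

Derivation:
Tracking allowed requests in the window:
  req#1 t=0ms: ALLOW
  req#2 t=4ms: ALLOW
  req#3 t=11ms: DENY
  req#4 t=14ms: ALLOW
  req#5 t=15ms: DENY
  req#6 t=18ms: ALLOW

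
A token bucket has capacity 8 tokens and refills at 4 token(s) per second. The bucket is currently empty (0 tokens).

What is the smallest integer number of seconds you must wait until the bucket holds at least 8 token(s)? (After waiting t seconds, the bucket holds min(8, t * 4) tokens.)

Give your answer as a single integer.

Need t * 4 >= 8, so t >= 8/4.
Smallest integer t = ceil(8/4) = 2.

Answer: 2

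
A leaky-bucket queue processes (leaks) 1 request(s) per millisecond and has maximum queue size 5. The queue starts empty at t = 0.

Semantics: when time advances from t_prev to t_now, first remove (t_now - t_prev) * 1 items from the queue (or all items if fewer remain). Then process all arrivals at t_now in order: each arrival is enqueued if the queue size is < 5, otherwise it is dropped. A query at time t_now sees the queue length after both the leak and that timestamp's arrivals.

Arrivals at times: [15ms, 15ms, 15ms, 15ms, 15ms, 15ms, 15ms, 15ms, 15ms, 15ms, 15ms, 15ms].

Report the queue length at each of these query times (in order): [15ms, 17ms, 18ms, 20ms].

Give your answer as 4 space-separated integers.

Answer: 5 3 2 0

Derivation:
Queue lengths at query times:
  query t=15ms: backlog = 5
  query t=17ms: backlog = 3
  query t=18ms: backlog = 2
  query t=20ms: backlog = 0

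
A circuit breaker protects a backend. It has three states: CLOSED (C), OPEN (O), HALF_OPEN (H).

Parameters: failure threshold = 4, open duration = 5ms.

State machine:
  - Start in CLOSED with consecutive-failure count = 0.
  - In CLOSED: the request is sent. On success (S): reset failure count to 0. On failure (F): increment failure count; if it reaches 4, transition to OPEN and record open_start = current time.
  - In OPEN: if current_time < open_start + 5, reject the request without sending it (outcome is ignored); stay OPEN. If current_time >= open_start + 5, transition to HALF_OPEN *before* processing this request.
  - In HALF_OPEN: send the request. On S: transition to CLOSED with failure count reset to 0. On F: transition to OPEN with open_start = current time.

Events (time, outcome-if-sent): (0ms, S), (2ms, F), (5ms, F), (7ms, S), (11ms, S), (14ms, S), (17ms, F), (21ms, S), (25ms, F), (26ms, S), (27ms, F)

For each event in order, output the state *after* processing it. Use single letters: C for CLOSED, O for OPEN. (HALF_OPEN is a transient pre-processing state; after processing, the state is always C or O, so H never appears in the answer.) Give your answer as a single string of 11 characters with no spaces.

State after each event:
  event#1 t=0ms outcome=S: state=CLOSED
  event#2 t=2ms outcome=F: state=CLOSED
  event#3 t=5ms outcome=F: state=CLOSED
  event#4 t=7ms outcome=S: state=CLOSED
  event#5 t=11ms outcome=S: state=CLOSED
  event#6 t=14ms outcome=S: state=CLOSED
  event#7 t=17ms outcome=F: state=CLOSED
  event#8 t=21ms outcome=S: state=CLOSED
  event#9 t=25ms outcome=F: state=CLOSED
  event#10 t=26ms outcome=S: state=CLOSED
  event#11 t=27ms outcome=F: state=CLOSED

Answer: CCCCCCCCCCC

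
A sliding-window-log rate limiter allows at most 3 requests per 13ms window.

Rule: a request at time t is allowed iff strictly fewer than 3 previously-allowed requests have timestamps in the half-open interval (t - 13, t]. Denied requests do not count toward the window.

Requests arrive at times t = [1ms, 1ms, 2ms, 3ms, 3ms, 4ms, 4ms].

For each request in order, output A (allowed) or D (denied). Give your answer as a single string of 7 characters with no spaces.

Tracking allowed requests in the window:
  req#1 t=1ms: ALLOW
  req#2 t=1ms: ALLOW
  req#3 t=2ms: ALLOW
  req#4 t=3ms: DENY
  req#5 t=3ms: DENY
  req#6 t=4ms: DENY
  req#7 t=4ms: DENY

Answer: AAADDDD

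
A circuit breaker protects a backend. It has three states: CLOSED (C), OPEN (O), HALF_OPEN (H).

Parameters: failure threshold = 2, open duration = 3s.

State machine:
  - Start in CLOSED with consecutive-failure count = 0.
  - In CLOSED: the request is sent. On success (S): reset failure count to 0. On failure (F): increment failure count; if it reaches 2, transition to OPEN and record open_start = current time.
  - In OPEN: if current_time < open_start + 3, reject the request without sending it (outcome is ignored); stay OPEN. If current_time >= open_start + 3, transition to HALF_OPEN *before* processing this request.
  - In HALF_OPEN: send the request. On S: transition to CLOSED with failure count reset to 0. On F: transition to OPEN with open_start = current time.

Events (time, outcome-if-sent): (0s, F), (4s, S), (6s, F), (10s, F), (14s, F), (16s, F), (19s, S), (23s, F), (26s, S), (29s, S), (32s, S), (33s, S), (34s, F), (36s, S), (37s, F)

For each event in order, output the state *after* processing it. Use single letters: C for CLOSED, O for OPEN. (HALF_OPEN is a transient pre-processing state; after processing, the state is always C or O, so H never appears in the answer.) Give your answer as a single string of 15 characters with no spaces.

State after each event:
  event#1 t=0s outcome=F: state=CLOSED
  event#2 t=4s outcome=S: state=CLOSED
  event#3 t=6s outcome=F: state=CLOSED
  event#4 t=10s outcome=F: state=OPEN
  event#5 t=14s outcome=F: state=OPEN
  event#6 t=16s outcome=F: state=OPEN
  event#7 t=19s outcome=S: state=CLOSED
  event#8 t=23s outcome=F: state=CLOSED
  event#9 t=26s outcome=S: state=CLOSED
  event#10 t=29s outcome=S: state=CLOSED
  event#11 t=32s outcome=S: state=CLOSED
  event#12 t=33s outcome=S: state=CLOSED
  event#13 t=34s outcome=F: state=CLOSED
  event#14 t=36s outcome=S: state=CLOSED
  event#15 t=37s outcome=F: state=CLOSED

Answer: CCCOOOCCCCCCCCC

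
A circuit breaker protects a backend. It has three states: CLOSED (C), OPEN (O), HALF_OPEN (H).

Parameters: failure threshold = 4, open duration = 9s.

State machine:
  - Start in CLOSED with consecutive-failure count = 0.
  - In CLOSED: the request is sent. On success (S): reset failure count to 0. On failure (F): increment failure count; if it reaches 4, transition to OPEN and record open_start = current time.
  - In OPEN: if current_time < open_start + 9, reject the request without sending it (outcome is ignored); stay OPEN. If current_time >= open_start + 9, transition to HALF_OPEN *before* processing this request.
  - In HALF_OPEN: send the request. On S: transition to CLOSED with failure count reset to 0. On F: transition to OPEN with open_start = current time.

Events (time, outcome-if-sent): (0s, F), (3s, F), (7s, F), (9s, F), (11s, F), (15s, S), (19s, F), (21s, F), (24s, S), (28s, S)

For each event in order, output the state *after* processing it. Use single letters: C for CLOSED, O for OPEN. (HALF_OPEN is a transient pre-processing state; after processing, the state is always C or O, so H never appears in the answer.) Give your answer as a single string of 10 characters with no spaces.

State after each event:
  event#1 t=0s outcome=F: state=CLOSED
  event#2 t=3s outcome=F: state=CLOSED
  event#3 t=7s outcome=F: state=CLOSED
  event#4 t=9s outcome=F: state=OPEN
  event#5 t=11s outcome=F: state=OPEN
  event#6 t=15s outcome=S: state=OPEN
  event#7 t=19s outcome=F: state=OPEN
  event#8 t=21s outcome=F: state=OPEN
  event#9 t=24s outcome=S: state=OPEN
  event#10 t=28s outcome=S: state=CLOSED

Answer: CCCOOOOOOC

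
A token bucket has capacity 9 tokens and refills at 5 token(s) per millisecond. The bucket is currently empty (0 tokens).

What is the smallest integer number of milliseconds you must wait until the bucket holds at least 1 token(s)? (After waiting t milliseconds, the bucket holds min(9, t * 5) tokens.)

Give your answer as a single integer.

Answer: 1

Derivation:
Need t * 5 >= 1, so t >= 1/5.
Smallest integer t = ceil(1/5) = 1.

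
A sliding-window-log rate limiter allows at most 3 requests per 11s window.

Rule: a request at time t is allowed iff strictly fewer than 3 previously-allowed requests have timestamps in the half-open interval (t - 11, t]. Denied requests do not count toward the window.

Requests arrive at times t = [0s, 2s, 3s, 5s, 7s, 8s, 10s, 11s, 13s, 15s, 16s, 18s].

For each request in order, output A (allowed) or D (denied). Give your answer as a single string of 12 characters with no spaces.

Tracking allowed requests in the window:
  req#1 t=0s: ALLOW
  req#2 t=2s: ALLOW
  req#3 t=3s: ALLOW
  req#4 t=5s: DENY
  req#5 t=7s: DENY
  req#6 t=8s: DENY
  req#7 t=10s: DENY
  req#8 t=11s: ALLOW
  req#9 t=13s: ALLOW
  req#10 t=15s: ALLOW
  req#11 t=16s: DENY
  req#12 t=18s: DENY

Answer: AAADDDDAAADD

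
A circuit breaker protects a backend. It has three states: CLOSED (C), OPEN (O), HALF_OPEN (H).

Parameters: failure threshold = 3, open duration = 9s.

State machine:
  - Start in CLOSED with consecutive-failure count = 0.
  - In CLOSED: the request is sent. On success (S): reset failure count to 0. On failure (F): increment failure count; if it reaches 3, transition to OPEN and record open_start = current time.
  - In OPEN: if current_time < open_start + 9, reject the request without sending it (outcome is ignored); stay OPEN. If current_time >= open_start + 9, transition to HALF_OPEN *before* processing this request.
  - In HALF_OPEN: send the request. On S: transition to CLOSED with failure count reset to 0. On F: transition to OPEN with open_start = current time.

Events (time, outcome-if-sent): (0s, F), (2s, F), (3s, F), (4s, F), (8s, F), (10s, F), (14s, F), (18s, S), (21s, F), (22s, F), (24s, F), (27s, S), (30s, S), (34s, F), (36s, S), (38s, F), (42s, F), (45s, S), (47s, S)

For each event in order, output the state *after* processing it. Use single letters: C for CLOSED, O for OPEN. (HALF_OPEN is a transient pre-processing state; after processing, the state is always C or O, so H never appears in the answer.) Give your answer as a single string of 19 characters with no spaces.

Answer: CCOOOOOOOOOOOOOOOCC

Derivation:
State after each event:
  event#1 t=0s outcome=F: state=CLOSED
  event#2 t=2s outcome=F: state=CLOSED
  event#3 t=3s outcome=F: state=OPEN
  event#4 t=4s outcome=F: state=OPEN
  event#5 t=8s outcome=F: state=OPEN
  event#6 t=10s outcome=F: state=OPEN
  event#7 t=14s outcome=F: state=OPEN
  event#8 t=18s outcome=S: state=OPEN
  event#9 t=21s outcome=F: state=OPEN
  event#10 t=22s outcome=F: state=OPEN
  event#11 t=24s outcome=F: state=OPEN
  event#12 t=27s outcome=S: state=OPEN
  event#13 t=30s outcome=S: state=OPEN
  event#14 t=34s outcome=F: state=OPEN
  event#15 t=36s outcome=S: state=OPEN
  event#16 t=38s outcome=F: state=OPEN
  event#17 t=42s outcome=F: state=OPEN
  event#18 t=45s outcome=S: state=CLOSED
  event#19 t=47s outcome=S: state=CLOSED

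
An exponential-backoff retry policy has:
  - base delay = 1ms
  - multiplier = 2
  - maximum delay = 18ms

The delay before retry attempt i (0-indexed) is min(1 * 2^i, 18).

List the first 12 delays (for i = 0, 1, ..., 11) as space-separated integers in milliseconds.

Answer: 1 2 4 8 16 18 18 18 18 18 18 18

Derivation:
Computing each delay:
  i=0: min(1*2^0, 18) = 1
  i=1: min(1*2^1, 18) = 2
  i=2: min(1*2^2, 18) = 4
  i=3: min(1*2^3, 18) = 8
  i=4: min(1*2^4, 18) = 16
  i=5: min(1*2^5, 18) = 18
  i=6: min(1*2^6, 18) = 18
  i=7: min(1*2^7, 18) = 18
  i=8: min(1*2^8, 18) = 18
  i=9: min(1*2^9, 18) = 18
  i=10: min(1*2^10, 18) = 18
  i=11: min(1*2^11, 18) = 18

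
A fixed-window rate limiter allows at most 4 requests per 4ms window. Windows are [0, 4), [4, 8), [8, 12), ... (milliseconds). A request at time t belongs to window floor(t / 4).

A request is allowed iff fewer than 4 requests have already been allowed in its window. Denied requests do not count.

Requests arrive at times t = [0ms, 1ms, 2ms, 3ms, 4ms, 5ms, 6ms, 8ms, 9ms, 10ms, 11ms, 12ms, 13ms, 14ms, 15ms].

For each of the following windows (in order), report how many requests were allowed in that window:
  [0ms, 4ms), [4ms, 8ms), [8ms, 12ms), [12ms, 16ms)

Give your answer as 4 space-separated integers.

Processing requests:
  req#1 t=0ms (window 0): ALLOW
  req#2 t=1ms (window 0): ALLOW
  req#3 t=2ms (window 0): ALLOW
  req#4 t=3ms (window 0): ALLOW
  req#5 t=4ms (window 1): ALLOW
  req#6 t=5ms (window 1): ALLOW
  req#7 t=6ms (window 1): ALLOW
  req#8 t=8ms (window 2): ALLOW
  req#9 t=9ms (window 2): ALLOW
  req#10 t=10ms (window 2): ALLOW
  req#11 t=11ms (window 2): ALLOW
  req#12 t=12ms (window 3): ALLOW
  req#13 t=13ms (window 3): ALLOW
  req#14 t=14ms (window 3): ALLOW
  req#15 t=15ms (window 3): ALLOW

Allowed counts by window: 4 3 4 4

Answer: 4 3 4 4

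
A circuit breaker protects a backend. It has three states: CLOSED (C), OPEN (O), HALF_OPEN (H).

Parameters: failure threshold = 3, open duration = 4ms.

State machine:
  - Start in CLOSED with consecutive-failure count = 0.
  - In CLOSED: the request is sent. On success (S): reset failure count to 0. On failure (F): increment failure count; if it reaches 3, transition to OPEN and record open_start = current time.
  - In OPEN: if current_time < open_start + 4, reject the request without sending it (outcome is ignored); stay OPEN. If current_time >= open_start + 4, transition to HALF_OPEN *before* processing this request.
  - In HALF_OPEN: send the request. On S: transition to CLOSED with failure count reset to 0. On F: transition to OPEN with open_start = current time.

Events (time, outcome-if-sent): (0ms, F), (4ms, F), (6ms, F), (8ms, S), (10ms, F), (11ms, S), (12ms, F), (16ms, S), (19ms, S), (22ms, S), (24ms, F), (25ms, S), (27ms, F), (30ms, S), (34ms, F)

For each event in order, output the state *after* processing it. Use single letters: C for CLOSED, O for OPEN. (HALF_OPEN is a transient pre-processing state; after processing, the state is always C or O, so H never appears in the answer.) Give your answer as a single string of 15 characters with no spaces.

State after each event:
  event#1 t=0ms outcome=F: state=CLOSED
  event#2 t=4ms outcome=F: state=CLOSED
  event#3 t=6ms outcome=F: state=OPEN
  event#4 t=8ms outcome=S: state=OPEN
  event#5 t=10ms outcome=F: state=OPEN
  event#6 t=11ms outcome=S: state=OPEN
  event#7 t=12ms outcome=F: state=OPEN
  event#8 t=16ms outcome=S: state=CLOSED
  event#9 t=19ms outcome=S: state=CLOSED
  event#10 t=22ms outcome=S: state=CLOSED
  event#11 t=24ms outcome=F: state=CLOSED
  event#12 t=25ms outcome=S: state=CLOSED
  event#13 t=27ms outcome=F: state=CLOSED
  event#14 t=30ms outcome=S: state=CLOSED
  event#15 t=34ms outcome=F: state=CLOSED

Answer: CCOOOOOCCCCCCCC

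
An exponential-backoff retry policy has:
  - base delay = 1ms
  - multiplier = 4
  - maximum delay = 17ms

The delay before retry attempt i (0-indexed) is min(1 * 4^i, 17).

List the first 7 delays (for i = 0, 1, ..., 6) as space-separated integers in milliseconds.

Answer: 1 4 16 17 17 17 17

Derivation:
Computing each delay:
  i=0: min(1*4^0, 17) = 1
  i=1: min(1*4^1, 17) = 4
  i=2: min(1*4^2, 17) = 16
  i=3: min(1*4^3, 17) = 17
  i=4: min(1*4^4, 17) = 17
  i=5: min(1*4^5, 17) = 17
  i=6: min(1*4^6, 17) = 17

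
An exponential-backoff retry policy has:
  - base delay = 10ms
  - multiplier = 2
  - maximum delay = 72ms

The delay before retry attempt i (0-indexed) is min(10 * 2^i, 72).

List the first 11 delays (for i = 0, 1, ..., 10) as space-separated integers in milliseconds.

Computing each delay:
  i=0: min(10*2^0, 72) = 10
  i=1: min(10*2^1, 72) = 20
  i=2: min(10*2^2, 72) = 40
  i=3: min(10*2^3, 72) = 72
  i=4: min(10*2^4, 72) = 72
  i=5: min(10*2^5, 72) = 72
  i=6: min(10*2^6, 72) = 72
  i=7: min(10*2^7, 72) = 72
  i=8: min(10*2^8, 72) = 72
  i=9: min(10*2^9, 72) = 72
  i=10: min(10*2^10, 72) = 72

Answer: 10 20 40 72 72 72 72 72 72 72 72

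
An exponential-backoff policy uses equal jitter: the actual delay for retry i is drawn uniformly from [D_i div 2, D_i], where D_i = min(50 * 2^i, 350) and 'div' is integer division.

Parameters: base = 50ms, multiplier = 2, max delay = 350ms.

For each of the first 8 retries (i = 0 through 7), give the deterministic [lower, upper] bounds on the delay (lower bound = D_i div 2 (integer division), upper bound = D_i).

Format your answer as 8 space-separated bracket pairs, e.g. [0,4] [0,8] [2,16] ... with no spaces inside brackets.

Answer: [25,50] [50,100] [100,200] [175,350] [175,350] [175,350] [175,350] [175,350]

Derivation:
Computing bounds per retry:
  i=0: D_i=min(50*2^0,350)=50, bounds=[25,50]
  i=1: D_i=min(50*2^1,350)=100, bounds=[50,100]
  i=2: D_i=min(50*2^2,350)=200, bounds=[100,200]
  i=3: D_i=min(50*2^3,350)=350, bounds=[175,350]
  i=4: D_i=min(50*2^4,350)=350, bounds=[175,350]
  i=5: D_i=min(50*2^5,350)=350, bounds=[175,350]
  i=6: D_i=min(50*2^6,350)=350, bounds=[175,350]
  i=7: D_i=min(50*2^7,350)=350, bounds=[175,350]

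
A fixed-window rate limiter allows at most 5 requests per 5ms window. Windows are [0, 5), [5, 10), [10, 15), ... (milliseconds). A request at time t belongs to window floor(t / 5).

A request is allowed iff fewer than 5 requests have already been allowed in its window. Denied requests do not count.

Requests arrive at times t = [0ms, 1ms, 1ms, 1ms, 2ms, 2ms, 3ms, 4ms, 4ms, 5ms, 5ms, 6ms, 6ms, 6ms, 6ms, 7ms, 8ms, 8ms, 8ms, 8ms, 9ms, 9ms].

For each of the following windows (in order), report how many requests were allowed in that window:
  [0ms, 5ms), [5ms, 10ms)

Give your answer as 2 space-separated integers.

Processing requests:
  req#1 t=0ms (window 0): ALLOW
  req#2 t=1ms (window 0): ALLOW
  req#3 t=1ms (window 0): ALLOW
  req#4 t=1ms (window 0): ALLOW
  req#5 t=2ms (window 0): ALLOW
  req#6 t=2ms (window 0): DENY
  req#7 t=3ms (window 0): DENY
  req#8 t=4ms (window 0): DENY
  req#9 t=4ms (window 0): DENY
  req#10 t=5ms (window 1): ALLOW
  req#11 t=5ms (window 1): ALLOW
  req#12 t=6ms (window 1): ALLOW
  req#13 t=6ms (window 1): ALLOW
  req#14 t=6ms (window 1): ALLOW
  req#15 t=6ms (window 1): DENY
  req#16 t=7ms (window 1): DENY
  req#17 t=8ms (window 1): DENY
  req#18 t=8ms (window 1): DENY
  req#19 t=8ms (window 1): DENY
  req#20 t=8ms (window 1): DENY
  req#21 t=9ms (window 1): DENY
  req#22 t=9ms (window 1): DENY

Allowed counts by window: 5 5

Answer: 5 5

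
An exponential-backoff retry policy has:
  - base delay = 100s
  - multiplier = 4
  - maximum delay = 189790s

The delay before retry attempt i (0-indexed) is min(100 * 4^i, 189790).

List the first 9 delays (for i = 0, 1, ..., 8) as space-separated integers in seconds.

Computing each delay:
  i=0: min(100*4^0, 189790) = 100
  i=1: min(100*4^1, 189790) = 400
  i=2: min(100*4^2, 189790) = 1600
  i=3: min(100*4^3, 189790) = 6400
  i=4: min(100*4^4, 189790) = 25600
  i=5: min(100*4^5, 189790) = 102400
  i=6: min(100*4^6, 189790) = 189790
  i=7: min(100*4^7, 189790) = 189790
  i=8: min(100*4^8, 189790) = 189790

Answer: 100 400 1600 6400 25600 102400 189790 189790 189790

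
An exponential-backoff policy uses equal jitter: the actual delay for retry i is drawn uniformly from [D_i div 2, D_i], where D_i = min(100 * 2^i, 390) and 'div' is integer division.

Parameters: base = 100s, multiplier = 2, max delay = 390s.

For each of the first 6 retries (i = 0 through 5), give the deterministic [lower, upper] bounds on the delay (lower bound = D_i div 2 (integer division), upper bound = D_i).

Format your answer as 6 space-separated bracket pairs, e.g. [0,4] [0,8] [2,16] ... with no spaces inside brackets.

Answer: [50,100] [100,200] [195,390] [195,390] [195,390] [195,390]

Derivation:
Computing bounds per retry:
  i=0: D_i=min(100*2^0,390)=100, bounds=[50,100]
  i=1: D_i=min(100*2^1,390)=200, bounds=[100,200]
  i=2: D_i=min(100*2^2,390)=390, bounds=[195,390]
  i=3: D_i=min(100*2^3,390)=390, bounds=[195,390]
  i=4: D_i=min(100*2^4,390)=390, bounds=[195,390]
  i=5: D_i=min(100*2^5,390)=390, bounds=[195,390]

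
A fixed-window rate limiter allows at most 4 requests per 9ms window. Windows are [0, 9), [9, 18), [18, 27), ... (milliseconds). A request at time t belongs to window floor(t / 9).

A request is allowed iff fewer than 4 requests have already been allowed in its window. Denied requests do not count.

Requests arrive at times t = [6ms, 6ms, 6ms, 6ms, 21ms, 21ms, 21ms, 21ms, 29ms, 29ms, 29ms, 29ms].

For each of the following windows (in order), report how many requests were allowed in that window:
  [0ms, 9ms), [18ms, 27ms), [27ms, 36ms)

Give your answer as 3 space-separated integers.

Processing requests:
  req#1 t=6ms (window 0): ALLOW
  req#2 t=6ms (window 0): ALLOW
  req#3 t=6ms (window 0): ALLOW
  req#4 t=6ms (window 0): ALLOW
  req#5 t=21ms (window 2): ALLOW
  req#6 t=21ms (window 2): ALLOW
  req#7 t=21ms (window 2): ALLOW
  req#8 t=21ms (window 2): ALLOW
  req#9 t=29ms (window 3): ALLOW
  req#10 t=29ms (window 3): ALLOW
  req#11 t=29ms (window 3): ALLOW
  req#12 t=29ms (window 3): ALLOW

Allowed counts by window: 4 4 4

Answer: 4 4 4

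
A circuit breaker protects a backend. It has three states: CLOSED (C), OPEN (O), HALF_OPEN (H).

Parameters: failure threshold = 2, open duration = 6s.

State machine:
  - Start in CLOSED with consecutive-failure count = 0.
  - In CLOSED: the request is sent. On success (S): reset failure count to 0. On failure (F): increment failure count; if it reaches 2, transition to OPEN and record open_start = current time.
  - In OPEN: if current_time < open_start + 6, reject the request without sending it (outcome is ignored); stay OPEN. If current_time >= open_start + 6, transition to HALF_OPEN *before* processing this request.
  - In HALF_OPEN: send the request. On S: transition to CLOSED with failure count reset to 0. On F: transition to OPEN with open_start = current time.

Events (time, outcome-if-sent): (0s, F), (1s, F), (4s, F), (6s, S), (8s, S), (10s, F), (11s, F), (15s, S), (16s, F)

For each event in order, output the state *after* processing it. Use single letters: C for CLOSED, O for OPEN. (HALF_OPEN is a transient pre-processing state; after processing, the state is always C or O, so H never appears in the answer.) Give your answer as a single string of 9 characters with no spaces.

State after each event:
  event#1 t=0s outcome=F: state=CLOSED
  event#2 t=1s outcome=F: state=OPEN
  event#3 t=4s outcome=F: state=OPEN
  event#4 t=6s outcome=S: state=OPEN
  event#5 t=8s outcome=S: state=CLOSED
  event#6 t=10s outcome=F: state=CLOSED
  event#7 t=11s outcome=F: state=OPEN
  event#8 t=15s outcome=S: state=OPEN
  event#9 t=16s outcome=F: state=OPEN

Answer: COOOCCOOO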